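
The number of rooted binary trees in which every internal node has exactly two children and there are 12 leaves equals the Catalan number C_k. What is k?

11

Full binary trees with 12 leaves have 12−1 = 11 internal nodes, so there are C_11 of them.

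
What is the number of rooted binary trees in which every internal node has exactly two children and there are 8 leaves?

429

Full binary trees with 8 leaves have 8−1 = 7 internal nodes, so there are C_7 of them.
C_7 = 429.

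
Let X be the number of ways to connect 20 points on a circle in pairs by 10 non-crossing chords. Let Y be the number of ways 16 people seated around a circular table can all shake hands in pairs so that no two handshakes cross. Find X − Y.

Pairing 20 circle points by 10 non-crossing chords gives C_10 matchings. So X = C_10 = 16796.
Non-crossing handshake pairings of 2n people are counted by C_n; 16 people gives n = 8. So Y = C_8 = 1430.
X − Y = 16796 − 1430 = 15366.

15366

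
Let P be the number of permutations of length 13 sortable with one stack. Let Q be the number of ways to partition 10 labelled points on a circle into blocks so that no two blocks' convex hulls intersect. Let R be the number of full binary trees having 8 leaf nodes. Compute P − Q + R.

By Knuth's characterisation, the stack-sortable permutations of length 13 are the 231-avoiders, numbering C_13. So P = C_13 = 742900.
The non-crossing partitions of [10] form a lattice of size C_10. So Q = C_10 = 16796.
Full binary trees with 8 leaves have 8−1 = 7 internal nodes, so there are C_7 of them. So R = C_7 = 429.
P − Q + R = 742900 − 16796 + 429 = 726533.

726533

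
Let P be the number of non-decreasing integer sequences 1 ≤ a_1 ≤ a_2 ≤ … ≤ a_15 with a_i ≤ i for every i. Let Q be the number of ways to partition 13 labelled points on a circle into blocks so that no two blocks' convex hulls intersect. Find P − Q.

Weakly increasing sequences with a_i ≤ i biject with Dyck paths of semilength 15, so there are C_15. So P = C_15 = 9694845.
The non-crossing partitions of [13] form a lattice of size C_13. So Q = C_13 = 742900.
P − Q = 9694845 − 742900 = 8951945.

8951945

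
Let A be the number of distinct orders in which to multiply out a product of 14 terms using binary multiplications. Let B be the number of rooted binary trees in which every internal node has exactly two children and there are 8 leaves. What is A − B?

Ways to associate a product of 14 factors correspond to binary trees on 14 leaves, so the count is C_13. So A = C_13 = 742900.
A full binary tree with L leaves has L−1 internal nodes and is counted by C_{L−1}; L = 8 gives C_7. So B = C_7 = 429.
A − B = 742900 − 429 = 742471.

742471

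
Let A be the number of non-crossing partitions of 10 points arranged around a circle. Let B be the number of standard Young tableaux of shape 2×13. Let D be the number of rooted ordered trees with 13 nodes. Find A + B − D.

551684

Non-crossing partitions of an n-element set are counted by C_n; here n = 10. So A = C_10 = 16796.
By the hook-length formula (or a Dyck-path bijection), SYT of shape 2×13 number C_13. So B = C_13 = 742900.
Rooted ordered (plane) trees on m nodes have m−1 edges and are counted by C_{m−1}; m = 13 gives C_12. So D = C_12 = 208012.
A + B − D = 16796 + 742900 − 208012 = 551684.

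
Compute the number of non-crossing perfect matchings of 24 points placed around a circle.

Non-crossing perfect matchings of 2n points on a circle are counted by C_n; with 24 points, n = 12.
C_12 = C(24,12)/13 = 2704156/13 = 208012.

208012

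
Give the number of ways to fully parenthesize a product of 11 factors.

16796

Parenthesizations of m factors correspond to full binary trees with m leaves, counted by C_{m−1}; m = 11 gives C_10.
C_10 = C(20,10)/11 = 184756/11 = 16796.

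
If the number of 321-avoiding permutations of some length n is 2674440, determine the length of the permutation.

Permutations of [n] avoiding a fixed length-3 pattern are counted by C_n, and C_14 = 2674440.

14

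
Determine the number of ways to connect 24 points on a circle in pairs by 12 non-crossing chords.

208012

Non-crossing perfect matchings of 2n points on a circle are counted by C_n; with 24 points, n = 12.
C_12 = C(24,12)/13 = 2704156/13 = 208012.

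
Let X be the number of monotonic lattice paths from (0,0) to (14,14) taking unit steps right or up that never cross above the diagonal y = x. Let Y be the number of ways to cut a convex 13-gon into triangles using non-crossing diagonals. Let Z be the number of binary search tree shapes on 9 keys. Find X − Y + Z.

2620516

Sub-diagonal monotone paths from (0,0) to (14,14) biject with Dyck paths of semilength 14, giving C_14. So X = C_14 = 2674440.
Triangulations of a convex m-gon are counted by C_{m−2}; with m = 13 this is C_11. So Y = C_11 = 58786.
Binary trees (left/right distinguished) on n nodes are counted by C_n; here n = 9. So Z = C_9 = 4862.
X − Y + Z = 2674440 − 58786 + 4862 = 2620516.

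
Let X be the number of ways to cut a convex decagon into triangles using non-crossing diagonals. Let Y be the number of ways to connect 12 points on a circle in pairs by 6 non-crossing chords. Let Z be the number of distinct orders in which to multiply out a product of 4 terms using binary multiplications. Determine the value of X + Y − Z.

Triangulations of a convex m-gon are counted by C_{m−2}; with m = 10 this is C_8. So X = C_8 = 1430.
Pairing 12 circle points by 6 non-crossing chords gives C_6 matchings. So Y = C_6 = 132.
Parenthesizations of m factors correspond to full binary trees with m leaves, counted by C_{m−1}; m = 4 gives C_3. So Z = C_3 = 5.
X + Y − Z = 1430 + 132 − 5 = 1557.

1557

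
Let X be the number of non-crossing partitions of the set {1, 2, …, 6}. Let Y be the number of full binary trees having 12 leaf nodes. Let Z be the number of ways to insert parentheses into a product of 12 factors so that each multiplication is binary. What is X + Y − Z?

132

The non-crossing partitions of [6] form a lattice of size C_6. So X = C_6 = 132.
A full binary tree with L leaves has L−1 internal nodes and is counted by C_{L−1}; L = 12 gives C_11. So Y = C_11 = 58786.
Bracketing 12 factors into binary products is counted by C_{12−1} = C_11. So Z = C_11 = 58786.
X + Y − Z = 132 + 58786 − 58786 = 132.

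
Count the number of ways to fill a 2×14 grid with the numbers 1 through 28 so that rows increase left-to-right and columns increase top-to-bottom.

Standard Young tableaux of shape 2×n are counted by C_n; here n = 14.
C_14 = C_13 · 2(2·13+1)/(13+2) = 742900 · 54/15 = 2674440.

2674440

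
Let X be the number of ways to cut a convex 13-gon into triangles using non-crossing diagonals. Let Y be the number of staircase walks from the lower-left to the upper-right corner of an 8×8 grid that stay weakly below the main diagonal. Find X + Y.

Triangulations of a convex m-gon are counted by C_{m−2}; with m = 13 this is C_11. So X = C_11 = 58786.
Monotone paths in an n×n grid that stay weakly below the diagonal are counted by C_n; here n = 8. So Y = C_8 = 1430.
X + Y = 58786 + 1430 = 60216.

60216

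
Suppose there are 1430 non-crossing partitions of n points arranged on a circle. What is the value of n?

8

Non-crossing partitions of [n] are counted by C_n, and C_8 = 1430.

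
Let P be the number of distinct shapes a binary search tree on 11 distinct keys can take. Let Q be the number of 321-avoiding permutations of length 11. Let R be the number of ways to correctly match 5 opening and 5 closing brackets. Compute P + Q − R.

117530

There are C_n binary search tree shapes on n keys; with n = 11 that is C_11. So P = C_11 = 58786.
Permutations of [n] avoiding any single length-3 pattern are counted by C_n; here n = 11. So Q = C_11 = 58786.
With 5 pairs the number of balanced bracket strings is the Catalan number C_5. So R = C_5 = 42.
P + Q − R = 58786 + 58786 − 42 = 117530.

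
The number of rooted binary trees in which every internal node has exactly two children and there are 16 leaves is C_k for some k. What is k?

15

A full binary tree with L leaves has L−1 internal nodes and is counted by C_{L−1}; L = 16 gives C_15.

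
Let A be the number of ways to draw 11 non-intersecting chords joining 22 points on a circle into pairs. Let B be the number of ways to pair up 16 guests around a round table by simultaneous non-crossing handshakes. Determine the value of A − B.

57356

Non-crossing perfect matchings of 2n points on a circle are counted by C_n; with 22 points, n = 11. So A = C_11 = 58786.
With 16 = 2·8 people, non-crossing handshake pairings are non-crossing perfect matchings on a circle, counted by C_8. So B = C_8 = 1430.
A − B = 58786 − 1430 = 57356.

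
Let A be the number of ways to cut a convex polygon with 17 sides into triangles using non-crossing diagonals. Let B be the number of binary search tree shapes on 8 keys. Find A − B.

A convex 17-gon is triangulated into 15 triangles, and the number of such triangulations is the Catalan number C_{17−2} = C_15. So A = C_15 = 9694845.
There are C_n binary search tree shapes on n keys; with n = 8 that is C_8. So B = C_8 = 1430.
A − B = 9694845 − 1430 = 9693415.

9693415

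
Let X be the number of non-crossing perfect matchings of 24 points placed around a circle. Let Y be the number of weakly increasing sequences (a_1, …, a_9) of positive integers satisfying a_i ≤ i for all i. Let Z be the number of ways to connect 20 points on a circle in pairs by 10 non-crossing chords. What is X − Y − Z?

Non-crossing perfect matchings of 2n points on a circle are counted by C_n; with 24 points, n = 12. So X = C_12 = 208012.
Such sub-staircase sequences of length n are counted by C_n; here n = 9. So Y = C_9 = 4862.
Pairing 20 circle points by 10 non-crossing chords gives C_10 matchings. So Z = C_10 = 16796.
X − Y − Z = 208012 − 4862 − 16796 = 186354.

186354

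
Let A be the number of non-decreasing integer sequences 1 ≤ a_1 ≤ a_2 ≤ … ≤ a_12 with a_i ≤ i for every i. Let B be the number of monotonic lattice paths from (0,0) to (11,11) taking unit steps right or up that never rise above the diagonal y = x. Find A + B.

266798

Weakly increasing sequences with a_i ≤ i biject with Dyck paths of semilength 12, so there are C_12. So A = C_12 = 208012.
Sub-diagonal monotone paths from (0,0) to (11,11) biject with Dyck paths of semilength 11, giving C_11. So B = C_11 = 58786.
A + B = 208012 + 58786 = 266798.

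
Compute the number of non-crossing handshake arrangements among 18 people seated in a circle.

4862

With 18 = 2·9 people, non-crossing handshake pairings are non-crossing perfect matchings on a circle, counted by C_9.
C_9 = 4862.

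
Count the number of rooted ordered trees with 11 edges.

58786

Rooted ordered trees with n edges are counted by C_n; here n = 11.
C_11 = C(22,11)/12 = 705432/12 = 58786.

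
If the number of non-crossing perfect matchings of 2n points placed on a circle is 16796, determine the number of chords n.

10

Non-crossing pairings of 2n points on a circle are counted by C_n. The Catalan number equal to 16796 is C_10.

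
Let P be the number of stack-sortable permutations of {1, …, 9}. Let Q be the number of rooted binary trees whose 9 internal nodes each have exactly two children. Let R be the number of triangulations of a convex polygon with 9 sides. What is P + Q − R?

By Knuth's characterisation, the stack-sortable permutations of length 9 are the 231-avoiders, numbering C_9. So P = C_9 = 4862.
The number of full binary trees on 9 internal nodes is the Catalan number C_9. So Q = C_9 = 4862.
Triangulations of a convex m-gon are counted by C_{m−2}; with m = 9 this is C_7. So R = C_7 = 429.
P + Q − R = 4862 + 4862 − 429 = 9295.

9295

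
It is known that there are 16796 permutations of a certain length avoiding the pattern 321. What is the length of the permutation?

Permutations of [n] avoiding a fixed length-3 pattern are counted by C_n. The Catalan number equal to 16796 is C_10.

10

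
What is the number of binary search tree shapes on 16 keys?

Binary trees (left/right distinguished) on n nodes are counted by C_n; here n = 16.
C_16 = C(32,16)/17 = 601080390/17 = 35357670.

35357670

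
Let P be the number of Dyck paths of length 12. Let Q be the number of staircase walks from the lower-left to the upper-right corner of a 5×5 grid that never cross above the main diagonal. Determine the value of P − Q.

A Dyck path with 6 up-steps and 6 down-steps has semilength 6, so there are C_6 of them. So P = C_6 = 132.
Sub-diagonal monotone paths from (0,0) to (5,5) biject with Dyck paths of semilength 5, giving C_5. So Q = C_5 = 42.
P − Q = 132 − 42 = 90.

90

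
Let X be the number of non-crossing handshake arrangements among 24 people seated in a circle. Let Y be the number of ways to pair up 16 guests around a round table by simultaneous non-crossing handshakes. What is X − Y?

With 24 = 2·12 people, non-crossing handshake pairings are non-crossing perfect matchings on a circle, counted by C_12. So X = C_12 = 208012.
Non-crossing handshake pairings of 2n people are counted by C_n; 16 people gives n = 8. So Y = C_8 = 1430.
X − Y = 208012 − 1430 = 206582.

206582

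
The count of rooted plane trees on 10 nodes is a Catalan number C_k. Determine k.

9

Rooted ordered (plane) trees on m nodes have m−1 edges and are counted by C_{m−1}; m = 10 gives C_9.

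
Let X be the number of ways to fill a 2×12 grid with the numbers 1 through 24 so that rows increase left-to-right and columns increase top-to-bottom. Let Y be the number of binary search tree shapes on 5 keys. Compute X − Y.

207970

Standard Young tableaux of shape 2×n are counted by C_n; here n = 12. So X = C_12 = 208012.
Rooted binary trees with 5 nodes (each child slot possibly empty) number C_5. So Y = C_5 = 42.
X − Y = 208012 − 42 = 207970.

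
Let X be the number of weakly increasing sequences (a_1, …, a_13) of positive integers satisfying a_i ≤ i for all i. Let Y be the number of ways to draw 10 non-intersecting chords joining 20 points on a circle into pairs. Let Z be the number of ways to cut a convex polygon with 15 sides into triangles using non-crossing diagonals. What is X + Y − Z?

16796

Weakly increasing sequences with a_i ≤ i biject with Dyck paths of semilength 13, so there are C_13. So X = C_13 = 742900.
Pairing 20 circle points by 10 non-crossing chords gives C_10 matchings. So Y = C_10 = 16796.
The number of triangulations of a 15-gon is the Catalan number C_13 (index = sides − 2). So Z = C_13 = 742900.
X + Y − Z = 742900 + 16796 − 742900 = 16796.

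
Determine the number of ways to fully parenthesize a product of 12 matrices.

Bracketing 12 factors into binary products is counted by C_{12−1} = C_11.
C_11 = 58786.

58786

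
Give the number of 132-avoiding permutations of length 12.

For any fixed pattern of length 3, the pattern-avoiding permutations of [12] number C_12.
C_12 = C(24,12)/13 = 2704156/13 = 208012.

208012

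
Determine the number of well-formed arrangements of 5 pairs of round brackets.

With 5 pairs the number of balanced bracket strings is the Catalan number C_5.
C_5 = C_4 · 2(2·4+1)/(4+2) = 14 · 18/6 = 42.

42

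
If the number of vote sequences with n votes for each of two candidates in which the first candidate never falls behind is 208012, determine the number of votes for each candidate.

12

Such ballot sequences with n votes each are counted by C_n. Since C_12 = 208012, the index is 12.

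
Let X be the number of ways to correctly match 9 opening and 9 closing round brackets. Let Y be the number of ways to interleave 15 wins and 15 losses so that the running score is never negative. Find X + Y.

With 9 pairs the number of balanced bracket strings is the Catalan number C_9. So X = C_9 = 4862.
Reading a vote for the leader as '(' and for the other as ')' turns such a sequence into a balanced string of 15 pairs, so the count is C_15. So Y = C_15 = 9694845.
X + Y = 4862 + 9694845 = 9699707.

9699707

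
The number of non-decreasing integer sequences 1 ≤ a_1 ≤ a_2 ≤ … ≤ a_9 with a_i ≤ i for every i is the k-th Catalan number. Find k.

9

Such sub-staircase sequences of length n are counted by C_n; here n = 9.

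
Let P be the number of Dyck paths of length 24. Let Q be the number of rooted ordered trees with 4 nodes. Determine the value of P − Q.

208007

Paths of 12 up- and 12 down-steps that never dip below the axis are Dyck paths; their count is C_12. So P = C_12 = 208012.
Rooted ordered (plane) trees on m nodes have m−1 edges and are counted by C_{m−1}; m = 4 gives C_3. So Q = C_3 = 5.
P − Q = 208012 − 5 = 208007.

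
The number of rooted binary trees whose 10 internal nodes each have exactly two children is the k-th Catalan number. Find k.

Full binary trees with n internal nodes are counted by C_n; here n = 10.

10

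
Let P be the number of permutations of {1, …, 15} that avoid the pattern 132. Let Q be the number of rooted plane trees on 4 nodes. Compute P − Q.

9694840

For any fixed pattern of length 3, the pattern-avoiding permutations of [15] number C_15. So P = C_15 = 9694845.
A rooted plane tree on 4 nodes has 3 edges, and such trees are counted by C_3. So Q = C_3 = 5.
P − Q = 9694845 − 5 = 9694840.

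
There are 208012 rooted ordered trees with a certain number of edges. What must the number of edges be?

Rooted ordered trees with n edges are counted by C_n, and C_12 = 208012.

12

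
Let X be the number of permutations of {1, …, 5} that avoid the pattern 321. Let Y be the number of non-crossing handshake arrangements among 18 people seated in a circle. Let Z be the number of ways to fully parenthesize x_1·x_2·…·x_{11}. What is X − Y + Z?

For any fixed pattern of length 3, the pattern-avoiding permutations of [5] number C_5. So X = C_5 = 42.
Non-crossing handshake pairings of 2n people are counted by C_n; 18 people gives n = 9. So Y = C_9 = 4862.
Ways to associate a product of 11 factors correspond to binary trees on 11 leaves, so the count is C_10. So Z = C_10 = 16796.
X − Y + Z = 42 − 4862 + 16796 = 11976.

11976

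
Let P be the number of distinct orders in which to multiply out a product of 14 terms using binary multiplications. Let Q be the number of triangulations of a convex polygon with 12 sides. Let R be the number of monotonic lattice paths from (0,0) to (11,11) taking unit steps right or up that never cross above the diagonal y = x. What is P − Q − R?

Ways to associate a product of 14 factors correspond to binary trees on 14 leaves, so the count is C_13. So P = C_13 = 742900.
A convex 12-gon is triangulated into 10 triangles, and the number of such triangulations is the Catalan number C_{12−2} = C_10. So Q = C_10 = 16796.
Monotone paths in an n×n grid that stay weakly below the diagonal are counted by C_n; here n = 11. So R = C_11 = 58786.
P − Q − R = 742900 − 16796 − 58786 = 667318.

667318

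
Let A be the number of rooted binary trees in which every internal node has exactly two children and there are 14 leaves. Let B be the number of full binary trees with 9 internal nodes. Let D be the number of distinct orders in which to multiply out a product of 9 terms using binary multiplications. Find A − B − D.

A full binary tree with L leaves has L−1 internal nodes and is counted by C_{L−1}; L = 14 gives C_13. So A = C_13 = 742900.
Full binary trees with n internal nodes are counted by C_n; here n = 9. So B = C_9 = 4862.
Parenthesizations of m factors correspond to full binary trees with m leaves, counted by C_{m−1}; m = 9 gives C_8. So D = C_8 = 1430.
A − B − D = 742900 − 4862 − 1430 = 736608.

736608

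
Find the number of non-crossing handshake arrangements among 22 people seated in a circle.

58786

With 22 = 2·11 people, non-crossing handshake pairings are non-crossing perfect matchings on a circle, counted by C_11.
C_11 = C(22,11)/12 = 705432/12 = 58786.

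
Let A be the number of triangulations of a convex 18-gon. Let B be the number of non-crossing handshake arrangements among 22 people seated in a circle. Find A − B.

35298884

A convex 18-gon is triangulated into 16 triangles, and the number of such triangulations is the Catalan number C_{18−2} = C_16. So A = C_16 = 35357670.
Non-crossing handshake pairings of 2n people are counted by C_n; 22 people gives n = 11. So B = C_11 = 58786.
A − B = 35357670 − 58786 = 35298884.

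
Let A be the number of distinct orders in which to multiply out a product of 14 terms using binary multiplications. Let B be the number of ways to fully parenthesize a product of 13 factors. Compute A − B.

Bracketing 14 factors into binary products is counted by C_{14−1} = C_13. So A = C_13 = 742900.
Bracketing 13 factors into binary products is counted by C_{13−1} = C_12. So B = C_12 = 208012.
A − B = 742900 − 208012 = 534888.

534888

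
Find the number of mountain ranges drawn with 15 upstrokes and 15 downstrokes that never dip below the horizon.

9694845

Paths of 15 up- and 15 down-steps that never dip below the axis are Dyck paths; their count is C_15.
C_15 = 9694845.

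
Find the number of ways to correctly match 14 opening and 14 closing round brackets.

With 14 pairs the number of balanced bracket strings is the Catalan number C_14.
C_14 = C(28,14)/15 = 40116600/15 = 2674440.

2674440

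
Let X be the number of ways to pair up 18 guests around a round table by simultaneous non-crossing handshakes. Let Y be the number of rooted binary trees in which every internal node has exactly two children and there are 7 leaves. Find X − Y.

Non-crossing handshake pairings of 2n people are counted by C_n; 18 people gives n = 9. So X = C_9 = 4862.
Full binary trees with 7 leaves have 7−1 = 6 internal nodes, so there are C_6 of them. So Y = C_6 = 132.
X − Y = 4862 − 132 = 4730.

4730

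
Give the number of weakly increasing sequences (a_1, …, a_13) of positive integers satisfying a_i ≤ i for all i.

Such sub-staircase sequences of length n are counted by C_n; here n = 13.
C_13 = 742900.

742900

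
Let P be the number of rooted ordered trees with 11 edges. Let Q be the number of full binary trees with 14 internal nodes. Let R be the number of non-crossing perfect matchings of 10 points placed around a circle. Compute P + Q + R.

2733268

Rooted ordered trees with n edges are counted by C_n; here n = 11. So P = C_11 = 58786.
The number of full binary trees on 14 internal nodes is the Catalan number C_14. So Q = C_14 = 2674440.
Pairing 10 circle points by 5 non-crossing chords gives C_5 matchings. So R = C_5 = 42.
P + Q + R = 58786 + 2674440 + 42 = 2733268.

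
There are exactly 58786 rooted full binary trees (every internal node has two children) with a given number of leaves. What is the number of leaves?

Full binary trees with L leaves are counted by C_{L−1}; 58786 = C_11.
So the index is 11, and the number of leaves is 11 + 1 = 12.

12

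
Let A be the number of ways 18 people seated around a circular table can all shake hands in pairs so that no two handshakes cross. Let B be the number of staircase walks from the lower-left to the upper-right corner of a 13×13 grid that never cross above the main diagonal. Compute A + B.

With 18 = 2·9 people, non-crossing handshake pairings are non-crossing perfect matchings on a circle, counted by C_9. So A = C_9 = 4862.
Sub-diagonal monotone paths from (0,0) to (13,13) biject with Dyck paths of semilength 13, giving C_13. So B = C_13 = 742900.
A + B = 4862 + 742900 = 747762.

747762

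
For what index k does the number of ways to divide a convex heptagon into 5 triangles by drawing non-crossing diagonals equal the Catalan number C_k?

5

A convex 7-gon is triangulated into 5 triangles, and the number of such triangulations is the Catalan number C_{7−2} = C_5.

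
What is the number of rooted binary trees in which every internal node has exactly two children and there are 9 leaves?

A full binary tree with L leaves has L−1 internal nodes and is counted by C_{L−1}; L = 9 gives C_8.
C_8 = 1430.

1430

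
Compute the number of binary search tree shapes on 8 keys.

1430

Rooted binary trees with 8 nodes (each child slot possibly empty) number C_8.
C_8 = C(16,8)/9 = 12870/9 = 1430.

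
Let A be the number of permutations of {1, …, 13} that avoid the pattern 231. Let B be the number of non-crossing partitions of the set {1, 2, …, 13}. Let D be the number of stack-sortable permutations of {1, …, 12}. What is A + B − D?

1277788

Permutations of [n] avoiding any single length-3 pattern are counted by C_n; here n = 13. So A = C_13 = 742900.
The non-crossing partitions of [13] form a lattice of size C_13. So B = C_13 = 742900.
Stack-sortable permutations are exactly the 231-avoiding ones, counted by C_n; here n = 12. So D = C_12 = 208012.
A + B − D = 742900 + 742900 − 208012 = 1277788.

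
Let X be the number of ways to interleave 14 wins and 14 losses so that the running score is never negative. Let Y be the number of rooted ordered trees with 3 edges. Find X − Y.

2674435

Reading a vote for the leader as '(' and for the other as ')' turns such a sequence into a balanced string of 14 pairs, so the count is C_14. So X = C_14 = 2674440.
A rooted plane tree with 3 edges has 4 nodes, and the count is C_3. So Y = C_3 = 5.
X − Y = 2674440 − 5 = 2674435.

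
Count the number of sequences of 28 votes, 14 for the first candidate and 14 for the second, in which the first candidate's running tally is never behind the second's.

2674440

Reading a vote for the leader as '(' and for the other as ')' turns such a sequence into a balanced string of 14 pairs, so the count is C_14.
C_14 = C(28,14)/15 = 40116600/15 = 2674440.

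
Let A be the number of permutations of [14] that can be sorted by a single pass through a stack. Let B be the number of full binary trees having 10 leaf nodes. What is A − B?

2669578

Stack-sortable permutations are exactly the 231-avoiding ones, counted by C_n; here n = 14. So A = C_14 = 2674440.
A full binary tree with L leaves has L−1 internal nodes and is counted by C_{L−1}; L = 10 gives C_9. So B = C_9 = 4862.
A − B = 2674440 − 4862 = 2669578.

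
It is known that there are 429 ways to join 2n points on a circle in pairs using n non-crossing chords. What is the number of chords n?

Non-crossing pairings of 2n points on a circle are counted by C_n. The Catalan number equal to 429 is C_7.

7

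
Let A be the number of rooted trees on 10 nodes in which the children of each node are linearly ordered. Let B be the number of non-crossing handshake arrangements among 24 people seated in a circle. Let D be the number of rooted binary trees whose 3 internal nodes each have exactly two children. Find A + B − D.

Rooted ordered (plane) trees on m nodes have m−1 edges and are counted by C_{m−1}; m = 10 gives C_9. So A = C_9 = 4862.
With 24 = 2·12 people, non-crossing handshake pairings are non-crossing perfect matchings on a circle, counted by C_12. So B = C_12 = 208012.
The number of full binary trees on 3 internal nodes is the Catalan number C_3. So D = C_3 = 5.
A + B − D = 4862 + 208012 − 5 = 212869.

212869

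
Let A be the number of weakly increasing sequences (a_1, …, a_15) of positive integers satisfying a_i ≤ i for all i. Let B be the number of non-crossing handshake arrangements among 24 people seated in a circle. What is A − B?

9486833

Weakly increasing sequences with a_i ≤ i biject with Dyck paths of semilength 15, so there are C_15. So A = C_15 = 9694845.
Non-crossing handshake pairings of 2n people are counted by C_n; 24 people gives n = 12. So B = C_12 = 208012.
A − B = 9694845 − 208012 = 9486833.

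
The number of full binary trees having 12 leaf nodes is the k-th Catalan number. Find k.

11

A full binary tree with L leaves has L−1 internal nodes and is counted by C_{L−1}; L = 12 gives C_11.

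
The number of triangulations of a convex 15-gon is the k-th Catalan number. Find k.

13

Triangulations of a convex m-gon are counted by C_{m−2}; with m = 15 this is C_13.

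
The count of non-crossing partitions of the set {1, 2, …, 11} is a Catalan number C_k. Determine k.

The non-crossing partitions of [11] form a lattice of size C_11.

11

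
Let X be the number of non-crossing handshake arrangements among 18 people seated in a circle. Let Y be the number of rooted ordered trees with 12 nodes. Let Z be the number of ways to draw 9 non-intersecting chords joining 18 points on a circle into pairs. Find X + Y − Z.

58786

With 18 = 2·9 people, non-crossing handshake pairings are non-crossing perfect matchings on a circle, counted by C_9. So X = C_9 = 4862.
Rooted ordered (plane) trees on m nodes have m−1 edges and are counted by C_{m−1}; m = 12 gives C_11. So Y = C_11 = 58786.
Non-crossing perfect matchings of 2n points on a circle are counted by C_n; with 18 points, n = 9. So Z = C_9 = 4862.
X + Y − Z = 4862 + 58786 − 4862 = 58786.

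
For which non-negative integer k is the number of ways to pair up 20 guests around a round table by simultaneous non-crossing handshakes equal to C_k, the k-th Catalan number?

10

With 20 = 2·10 people, non-crossing handshake pairings are non-crossing perfect matchings on a circle, counted by C_10.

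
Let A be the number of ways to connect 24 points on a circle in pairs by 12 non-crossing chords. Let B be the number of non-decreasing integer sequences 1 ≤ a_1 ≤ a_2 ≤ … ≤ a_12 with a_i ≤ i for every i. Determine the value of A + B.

416024

Pairing 24 circle points by 12 non-crossing chords gives C_12 matchings. So A = C_12 = 208012.
Such sub-staircase sequences of length n are counted by C_n; here n = 12. So B = C_12 = 208012.
A + B = 208012 + 208012 = 416024.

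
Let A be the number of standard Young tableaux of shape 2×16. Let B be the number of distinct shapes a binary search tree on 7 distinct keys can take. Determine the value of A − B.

35357241

By the hook-length formula (or a Dyck-path bijection), SYT of shape 2×16 number C_16. So A = C_16 = 35357670.
There are C_n binary search tree shapes on n keys; with n = 7 that is C_7. So B = C_7 = 429.
A − B = 35357670 − 429 = 35357241.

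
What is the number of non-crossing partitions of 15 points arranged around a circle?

9694845

The non-crossing partitions of [15] form a lattice of size C_15.
C_15 = 9694845.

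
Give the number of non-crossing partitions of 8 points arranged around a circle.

Non-crossing partitions of an n-element set are counted by C_n; here n = 8.
C_8 = C(16,8)/9 = 12870/9 = 1430.

1430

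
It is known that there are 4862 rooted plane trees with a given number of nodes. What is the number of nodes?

10

Rooted ordered trees on m nodes are counted by C_{m−1}. The Catalan number equal to 4862 is C_9.
So the index is 9, and the number of nodes is 9 + 1 = 10.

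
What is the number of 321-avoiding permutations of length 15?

9694845

For any fixed pattern of length 3, the pattern-avoiding permutations of [15] number C_15.
C_15 = C(30,15)/16 = 155117520/16 = 9694845.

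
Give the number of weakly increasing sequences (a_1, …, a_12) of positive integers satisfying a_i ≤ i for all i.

Such sub-staircase sequences of length n are counted by C_n; here n = 12.
C_12 = 208012.

208012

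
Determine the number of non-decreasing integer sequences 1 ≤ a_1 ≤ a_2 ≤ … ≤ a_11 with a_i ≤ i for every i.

58786

Weakly increasing sequences with a_i ≤ i biject with Dyck paths of semilength 11, so there are C_11.
C_11 = C(22,11)/12 = 705432/12 = 58786.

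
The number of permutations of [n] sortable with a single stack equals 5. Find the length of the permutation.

3

Stack-sortable permutations of [n] are counted by C_n; 5 = C_3.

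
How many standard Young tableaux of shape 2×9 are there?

4862

By the hook-length formula (or a Dyck-path bijection), SYT of shape 2×9 number C_9.
C_9 = 4862.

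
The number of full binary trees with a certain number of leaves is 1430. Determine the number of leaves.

9

Full binary trees with L leaves are counted by C_{L−1}, and C_8 = 1430.
So the index is 8, and the number of leaves is 8 + 1 = 9.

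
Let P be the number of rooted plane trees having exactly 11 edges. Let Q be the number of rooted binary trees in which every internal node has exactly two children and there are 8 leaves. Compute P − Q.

Rooted ordered trees with n edges are counted by C_n; here n = 11. So P = C_11 = 58786.
Full binary trees with 8 leaves have 8−1 = 7 internal nodes, so there are C_7 of them. So Q = C_7 = 429.
P − Q = 58786 − 429 = 58357.

58357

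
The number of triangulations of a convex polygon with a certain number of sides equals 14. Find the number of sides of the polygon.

Triangulations of a convex m-gon are counted by C_{m−2}, and C_4 = 14.
So m − 2 = 4, giving m = 6 sides.

6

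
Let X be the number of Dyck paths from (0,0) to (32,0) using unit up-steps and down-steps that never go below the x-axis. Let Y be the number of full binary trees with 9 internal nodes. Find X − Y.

35352808

Dyck paths of semilength n (length 2n) are counted by C_n; here n = 16. So X = C_16 = 35357670.
Full binary trees with n internal nodes are counted by C_n; here n = 9. So Y = C_9 = 4862.
X − Y = 35357670 − 4862 = 35352808.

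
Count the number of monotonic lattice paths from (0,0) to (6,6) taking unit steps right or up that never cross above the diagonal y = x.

132

Monotone paths in an n×n grid that stay weakly below the diagonal are counted by C_n; here n = 6.
C_6 = C(12,6)/7 = 924/7 = 132.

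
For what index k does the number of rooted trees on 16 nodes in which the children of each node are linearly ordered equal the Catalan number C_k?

15

Rooted ordered (plane) trees on m nodes have m−1 edges and are counted by C_{m−1}; m = 16 gives C_15.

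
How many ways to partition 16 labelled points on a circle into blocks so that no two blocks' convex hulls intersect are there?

The non-crossing partitions of [16] form a lattice of size C_16.
C_16 = C(32,16)/17 = 601080390/17 = 35357670.

35357670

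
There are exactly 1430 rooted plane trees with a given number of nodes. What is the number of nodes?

9

Rooted ordered trees on m nodes are counted by C_{m−1}. The Catalan number equal to 1430 is C_8.
So the index is 8, and the number of nodes is 8 + 1 = 9.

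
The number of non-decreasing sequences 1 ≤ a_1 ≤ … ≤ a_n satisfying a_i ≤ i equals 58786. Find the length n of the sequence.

11

Such sub-staircase sequences of length n are counted by C_n; 58786 = C_11.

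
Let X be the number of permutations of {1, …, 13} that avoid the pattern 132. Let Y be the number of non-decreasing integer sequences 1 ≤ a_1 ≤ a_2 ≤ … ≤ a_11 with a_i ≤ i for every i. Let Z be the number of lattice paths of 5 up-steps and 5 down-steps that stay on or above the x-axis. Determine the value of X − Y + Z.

684156

Permutations of [n] avoiding any single length-3 pattern are counted by C_n; here n = 13. So X = C_13 = 742900.
Such sub-staircase sequences of length n are counted by C_n; here n = 11. So Y = C_11 = 58786.
Paths of 5 up- and 5 down-steps that never dip below the axis are Dyck paths; their count is C_5. So Z = C_5 = 42.
X − Y + Z = 742900 − 58786 + 42 = 684156.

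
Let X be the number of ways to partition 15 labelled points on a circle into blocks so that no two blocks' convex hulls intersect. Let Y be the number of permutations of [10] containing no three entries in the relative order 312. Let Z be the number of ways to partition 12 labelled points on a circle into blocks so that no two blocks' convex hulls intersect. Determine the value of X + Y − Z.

9503629

Non-crossing partitions of an n-element set are counted by C_n; here n = 15. So X = C_15 = 9694845.
For any fixed pattern of length 3, the pattern-avoiding permutations of [10] number C_10. So Y = C_10 = 16796.
The non-crossing partitions of [12] form a lattice of size C_12. So Z = C_12 = 208012.
X + Y − Z = 9694845 + 16796 − 208012 = 9503629.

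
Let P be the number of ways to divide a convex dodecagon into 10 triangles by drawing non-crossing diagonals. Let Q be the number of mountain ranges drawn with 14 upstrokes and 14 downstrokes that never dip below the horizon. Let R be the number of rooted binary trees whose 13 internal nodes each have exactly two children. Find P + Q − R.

1948336

Triangulations of a convex m-gon are counted by C_{m−2}; with m = 12 this is C_10. So P = C_10 = 16796.
A Dyck path with 14 up-steps and 14 down-steps has semilength 14, so there are C_14 of them. So Q = C_14 = 2674440.
Full binary trees with n internal nodes are counted by C_n; here n = 13. So R = C_13 = 742900.
P + Q − R = 16796 + 2674440 − 742900 = 1948336.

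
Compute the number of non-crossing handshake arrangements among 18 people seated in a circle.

With 18 = 2·9 people, non-crossing handshake pairings are non-crossing perfect matchings on a circle, counted by C_9.
C_9 = C(18,9)/10 = 48620/10 = 4862.

4862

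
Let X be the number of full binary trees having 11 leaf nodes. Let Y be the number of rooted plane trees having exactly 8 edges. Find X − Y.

Full binary trees with 11 leaves have 11−1 = 10 internal nodes, so there are C_10 of them. So X = C_10 = 16796.
Rooted ordered trees with n edges are counted by C_n; here n = 8. So Y = C_8 = 1430.
X − Y = 16796 − 1430 = 15366.

15366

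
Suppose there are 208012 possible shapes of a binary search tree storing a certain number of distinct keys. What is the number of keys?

Binary search tree shapes on n keys are counted by C_n. The Catalan number equal to 208012 is C_12.

12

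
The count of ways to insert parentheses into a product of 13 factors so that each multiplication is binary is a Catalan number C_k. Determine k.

Ways to associate a product of 13 factors correspond to binary trees on 13 leaves, so the count is C_12.

12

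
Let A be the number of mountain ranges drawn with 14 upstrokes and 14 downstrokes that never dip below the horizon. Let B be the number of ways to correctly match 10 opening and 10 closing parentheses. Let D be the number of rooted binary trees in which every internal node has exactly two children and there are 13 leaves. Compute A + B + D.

Paths of 14 up- and 14 down-steps that never dip below the axis are Dyck paths; their count is C_14. So A = C_14 = 2674440.
With 10 pairs the number of balanced bracket strings is the Catalan number C_10. So B = C_10 = 16796.
Full binary trees with 13 leaves have 13−1 = 12 internal nodes, so there are C_12 of them. So D = C_12 = 208012.
A + B + D = 2674440 + 16796 + 208012 = 2899248.

2899248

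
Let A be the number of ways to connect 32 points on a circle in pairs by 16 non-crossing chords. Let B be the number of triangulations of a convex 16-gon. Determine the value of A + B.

Pairing 32 circle points by 16 non-crossing chords gives C_16 matchings. So A = C_16 = 35357670.
Triangulations of a convex m-gon are counted by C_{m−2}; with m = 16 this is C_14. So B = C_14 = 2674440.
A + B = 35357670 + 2674440 = 38032110.

38032110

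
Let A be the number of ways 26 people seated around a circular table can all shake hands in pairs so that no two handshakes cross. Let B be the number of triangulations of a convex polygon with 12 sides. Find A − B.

726104

Non-crossing handshake pairings of 2n people are counted by C_n; 26 people gives n = 13. So A = C_13 = 742900.
Triangulations of a convex m-gon are counted by C_{m−2}; with m = 12 this is C_10. So B = C_10 = 16796.
A − B = 742900 − 16796 = 726104.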